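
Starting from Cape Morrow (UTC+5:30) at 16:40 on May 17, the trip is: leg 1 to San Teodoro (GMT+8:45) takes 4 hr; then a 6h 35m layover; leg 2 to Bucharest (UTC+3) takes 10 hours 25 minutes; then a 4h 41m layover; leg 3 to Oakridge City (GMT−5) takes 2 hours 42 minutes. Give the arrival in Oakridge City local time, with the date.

10:33 on May 18

Convert departure to UTC: 16:40 − 5:30 = 11:10 UTC on May 17.
Add 4 hours leg 1 → 15:10 UTC.
Add 6 hours 35 minutes layover in San Teodoro → 21:45 UTC.
Add 10 hours and 25 minutes leg 2 → 08:10 UTC (May 18).
Add 4 hours 41 minutes layover in Bucharest → 12:51 UTC.
Add 2 hours 42 minutes leg 3 → 15:33 UTC.
Oakridge City is UTC−5:00, so local arrival = 15:33 − 5:00 = 10:33 on May 18.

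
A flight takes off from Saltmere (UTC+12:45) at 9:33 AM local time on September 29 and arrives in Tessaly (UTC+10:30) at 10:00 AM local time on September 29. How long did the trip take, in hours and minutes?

Departure in UTC: 9:33 AM − 12:45 = 8:48 PM on Sep 28.
Arrival in UTC: 10:00 AM − 10:30 = 11:30 PM on Sep 28.
Elapsed = 11:30 PM − 8:48 PM = 2 hours 42 minutes.

2 hours 42 minutes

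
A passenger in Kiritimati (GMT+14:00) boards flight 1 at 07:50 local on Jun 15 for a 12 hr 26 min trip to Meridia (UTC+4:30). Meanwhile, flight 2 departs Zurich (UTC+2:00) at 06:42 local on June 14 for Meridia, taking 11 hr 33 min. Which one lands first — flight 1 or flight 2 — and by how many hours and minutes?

Flight 1 in UTC: 07:50 − 14:00 = 17:50 on Jun 14.
+12 hours 26 minutes → arrive 06:16 UTC on Jun 15.
Flight 2 in UTC: 06:42 − 2:00 = 04:42 on Jun 14.
+11 hours and 33 minutes → arrive 16:15 UTC on Jun 14.
Flight 2 lands earlier by 14 hours 1 minute.

the second, by 14 hours 1 minute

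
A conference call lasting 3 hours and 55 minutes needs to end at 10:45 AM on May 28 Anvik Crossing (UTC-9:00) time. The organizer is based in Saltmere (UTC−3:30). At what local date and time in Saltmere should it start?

Target end time in UTC: 10:45 AM + 9:00 = 7:45 PM on May 28.
Subtract 3 hours and 55 minutes → start 3:50 PM UTC on May 28.
Saltmere is UTC−3:30: 3:50 PM − 3:30 = 12:20 PM on May 28.

12:20 PM on May 28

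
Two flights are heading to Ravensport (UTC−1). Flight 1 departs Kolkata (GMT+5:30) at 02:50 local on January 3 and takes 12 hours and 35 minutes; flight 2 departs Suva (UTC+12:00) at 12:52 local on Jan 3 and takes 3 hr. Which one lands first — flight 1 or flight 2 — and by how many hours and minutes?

Flight 1 in UTC: 02:50 − 5:30 = 21:20 on Jan 2.
+12 hours and 35 minutes → arrive 09:55 UTC on Jan 3.
Flight 2 in UTC: 12:52 − 12:00 = 00:52 on Jan 3.
+3 hours → arrive 03:52 UTC on Jan 3.
Flight 2 lands earlier by 6 hours 3 minutes.

the second, by 6 hours 3 minutes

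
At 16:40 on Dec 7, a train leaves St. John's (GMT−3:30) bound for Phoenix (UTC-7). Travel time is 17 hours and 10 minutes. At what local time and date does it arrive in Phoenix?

06:20 on December 8

Convert departure to UTC: 16:40 + 3:30 = 20:10 UTC on Dec 7.
Add 17 hours and 10 minutes travel time → 13:20 UTC (Dec 8).
Phoenix is UTC−7:00, so local arrival = 13:20 − 7:00 = 06:20 on Dec 8.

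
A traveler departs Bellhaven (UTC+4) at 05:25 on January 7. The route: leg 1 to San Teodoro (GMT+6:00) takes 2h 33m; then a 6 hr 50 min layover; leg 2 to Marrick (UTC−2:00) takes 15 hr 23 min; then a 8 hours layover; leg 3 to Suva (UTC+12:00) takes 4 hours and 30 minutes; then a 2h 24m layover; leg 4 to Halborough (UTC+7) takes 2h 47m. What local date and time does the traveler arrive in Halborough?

Convert departure to UTC: 05:25 − 4:00 = 01:25 UTC on Jan 7.
Add 2 hours 33 minutes leg 1 → 03:58 UTC.
Add 6 hours and 50 minutes layover in San Teodoro → 10:48 UTC.
Add 15 hours and 23 minutes leg 2 → 02:11 UTC (Jan 8).
Add 8 hours layover in Marrick → 10:11 UTC.
Add 4 hours and 30 minutes leg 3 → 14:41 UTC.
Add 2 hours 24 minutes layover in Suva → 17:05 UTC.
Add 2 hours 47 minutes leg 4 → 19:52 UTC.
Halborough is UTC+7:00, so local arrival = 19:52 + 7:00 = 02:52 on Jan 9.

02:52 on Jan 9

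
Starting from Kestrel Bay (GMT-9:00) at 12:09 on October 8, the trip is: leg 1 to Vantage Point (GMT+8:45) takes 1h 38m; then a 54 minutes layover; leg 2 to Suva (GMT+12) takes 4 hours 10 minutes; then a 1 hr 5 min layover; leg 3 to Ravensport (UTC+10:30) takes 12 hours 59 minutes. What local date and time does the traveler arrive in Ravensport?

Convert departure to UTC: 12:09 + 9:00 = 21:09 UTC on Oct 8.
Add 1 hour and 38 minutes leg 1 → 22:47 UTC.
Add 54 minutes layover in Vantage Point → 23:41 UTC.
Add 4 hours 10 minutes leg 2 → 03:51 UTC (Oct 9).
Add 1 hour and 5 minutes layover in Suva → 04:56 UTC.
Add 12 hours 59 minutes leg 3 → 17:55 UTC.
Ravensport is UTC+10:30, so local arrival = 17:55 + 10:30 = 04:25 on Oct 10.

04:25 on October 10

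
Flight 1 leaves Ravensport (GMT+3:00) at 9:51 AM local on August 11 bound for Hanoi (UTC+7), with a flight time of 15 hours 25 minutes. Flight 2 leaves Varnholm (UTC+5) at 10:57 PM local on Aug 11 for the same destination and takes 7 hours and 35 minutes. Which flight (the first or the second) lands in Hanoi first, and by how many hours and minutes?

the first, by 3 hours 16 minutes

Flight 1 in UTC: 9:51 AM − 3:00 = 6:51 AM on Aug 11.
+15 hours 25 minutes → arrive 10:16 PM UTC on Aug 11.
Flight 2 in UTC: 10:57 PM − 5:00 = 5:57 PM on Aug 11.
+7 hours and 35 minutes → arrive 1:32 AM UTC on Aug 12.
Flight 1 lands earlier by 3 hours 16 minutes.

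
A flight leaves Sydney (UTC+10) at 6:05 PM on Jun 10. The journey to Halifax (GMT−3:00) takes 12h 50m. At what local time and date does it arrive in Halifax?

5:55 PM on June 10

Halifax is 13:00 behind Sydney.
After 12 hours and 50 minutes it is 6:55 AM (Jun 11) in Sydney.
Shift by the zone difference: 6:55 AM − 13:00 = 5:55 PM on Jun 10 in Halifax.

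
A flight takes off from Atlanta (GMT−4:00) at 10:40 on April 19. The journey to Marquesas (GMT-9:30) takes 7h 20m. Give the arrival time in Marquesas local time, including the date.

Convert departure to UTC: 10:40 + 4:00 = 14:40 UTC on Apr 19.
Add 7 hours and 20 minutes travel time → 22:00 UTC.
Marquesas is UTC−9:30, so local arrival = 22:00 − 9:30 = 12:30 on Apr 19.

12:30 on April 19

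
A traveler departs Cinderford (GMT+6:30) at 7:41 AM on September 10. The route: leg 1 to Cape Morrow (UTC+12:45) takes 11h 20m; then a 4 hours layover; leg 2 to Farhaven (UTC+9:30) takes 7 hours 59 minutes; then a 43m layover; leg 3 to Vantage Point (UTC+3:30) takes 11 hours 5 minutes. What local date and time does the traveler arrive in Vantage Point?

3:48 PM on September 11

Convert departure to UTC: 7:41 AM − 6:30 = 1:11 AM UTC on Sep 10.
Add 11 hours and 20 minutes leg 1 → 12:31 PM UTC.
Add 4 hours layover in Cape Morrow → 4:31 PM UTC.
Add 7 hours and 59 minutes leg 2 → 12:30 AM UTC (Sep 11).
Add 43 minutes layover in Farhaven → 1:13 AM UTC.
Add 11 hours 5 minutes leg 3 → 12:18 PM UTC.
Vantage Point is UTC+3:30, so local arrival = 12:18 PM + 3:30 = 3:48 PM on Sep 11.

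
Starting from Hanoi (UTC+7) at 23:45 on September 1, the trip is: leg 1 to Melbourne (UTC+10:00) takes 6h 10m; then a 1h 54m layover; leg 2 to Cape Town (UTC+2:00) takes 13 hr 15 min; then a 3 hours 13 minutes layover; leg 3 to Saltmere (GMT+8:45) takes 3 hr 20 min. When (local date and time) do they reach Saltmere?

Convert departure to UTC: 23:45 − 7:00 = 16:45 UTC on Sep 1.
Add 6 hours 10 minutes leg 1 → 22:55 UTC.
Add 1 hour 54 minutes layover in Melbourne → 00:49 UTC (Sep 2).
Add 13 hours and 15 minutes leg 2 → 14:04 UTC.
Add 3 hours and 13 minutes layover in Cape Town → 17:17 UTC.
Add 3 hours and 20 minutes leg 3 → 20:37 UTC.
Saltmere is UTC+8:45, so local arrival = 20:37 + 8:45 = 05:22 on Sep 3.

05:22 on September 3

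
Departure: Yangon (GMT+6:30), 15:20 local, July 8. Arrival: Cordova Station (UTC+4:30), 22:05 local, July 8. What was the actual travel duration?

Departure in UTC: 15:20 − 6:30 = 08:50 on Jul 8.
Arrival in UTC: 22:05 − 4:30 = 17:35 on Jul 8.
Elapsed = 17:35 − 08:50 = 8 hours 45 minutes.

8 hours 45 minutes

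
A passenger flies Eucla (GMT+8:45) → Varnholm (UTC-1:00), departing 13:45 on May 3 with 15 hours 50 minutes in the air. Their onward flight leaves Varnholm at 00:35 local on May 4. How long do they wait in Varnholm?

Convert departure to UTC: 13:45 − 8:45 = 05:00 UTC on May 3.
Add 15 hours 50 minutes flight time → 20:50 UTC.
Varnholm is UTC−1:00, so local arrival = 20:50 − 1:00 = 19:50 on May 3.
Layover = 00:35 − 19:50 (+1 day) = 4 hours 45 minutes.

4 hours 45 minutes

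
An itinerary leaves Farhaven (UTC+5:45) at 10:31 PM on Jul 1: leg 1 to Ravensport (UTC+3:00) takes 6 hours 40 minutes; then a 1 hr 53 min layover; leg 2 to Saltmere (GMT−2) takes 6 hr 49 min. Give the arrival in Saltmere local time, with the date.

6:08 AM on Jul 2

Convert departure to UTC: 10:31 PM − 5:45 = 4:46 PM UTC on Jul 1.
Add 6 hours 40 minutes leg 1 → 11:26 PM UTC.
Add 1 hour 53 minutes layover in Ravensport → 1:19 AM UTC (Jul 2).
Add 6 hours and 49 minutes leg 2 → 8:08 AM UTC.
Saltmere is UTC−2:00, so local arrival = 8:08 AM − 2:00 = 6:08 AM on Jul 2.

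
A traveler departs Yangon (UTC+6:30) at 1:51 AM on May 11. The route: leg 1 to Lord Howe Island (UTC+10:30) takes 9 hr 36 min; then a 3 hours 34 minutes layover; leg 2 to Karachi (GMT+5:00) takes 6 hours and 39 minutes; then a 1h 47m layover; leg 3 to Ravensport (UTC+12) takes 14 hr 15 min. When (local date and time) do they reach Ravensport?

Convert departure to UTC: 1:51 AM − 6:30 = 7:21 PM UTC on May 10.
Add 9 hours and 36 minutes leg 1 → 4:57 AM UTC (May 11).
Add 3 hours 34 minutes layover in Lord Howe Island → 8:31 AM UTC.
Add 6 hours 39 minutes leg 2 → 3:10 PM UTC.
Add 1 hour 47 minutes layover in Karachi → 4:57 PM UTC.
Add 14 hours 15 minutes leg 3 → 7:12 AM UTC (May 12).
Ravensport is UTC+12:00, so local arrival = 7:12 AM + 12:00 = 7:12 PM on May 12.

7:12 PM on May 12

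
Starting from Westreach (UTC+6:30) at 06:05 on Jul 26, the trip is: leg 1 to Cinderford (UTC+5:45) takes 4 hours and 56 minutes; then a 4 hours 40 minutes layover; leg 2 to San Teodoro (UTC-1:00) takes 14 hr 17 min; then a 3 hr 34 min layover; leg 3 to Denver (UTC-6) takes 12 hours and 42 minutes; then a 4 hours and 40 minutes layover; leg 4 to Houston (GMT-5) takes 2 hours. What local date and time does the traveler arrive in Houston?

17:24 on July 27

Convert departure to UTC: 06:05 − 6:30 = 23:35 UTC on Jul 25.
Add 4 hours 56 minutes leg 1 → 04:31 UTC (Jul 26).
Add 4 hours and 40 minutes layover in Cinderford → 09:11 UTC.
Add 14 hours and 17 minutes leg 2 → 23:28 UTC.
Add 3 hours and 34 minutes layover in San Teodoro → 03:02 UTC (Jul 27).
Add 12 hours and 42 minutes leg 3 → 15:44 UTC.
Add 4 hours and 40 minutes layover in Denver → 20:24 UTC.
Add 2 hours leg 4 → 22:24 UTC.
Houston is UTC−5:00, so local arrival = 22:24 − 5:00 = 17:24 on Jul 27.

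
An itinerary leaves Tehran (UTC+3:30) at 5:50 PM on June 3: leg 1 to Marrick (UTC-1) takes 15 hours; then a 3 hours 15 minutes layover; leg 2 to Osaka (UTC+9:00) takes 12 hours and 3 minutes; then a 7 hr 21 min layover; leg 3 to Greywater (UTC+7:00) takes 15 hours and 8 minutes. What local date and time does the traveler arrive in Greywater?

2:07 AM on June 6

Convert departure to UTC: 5:50 PM − 3:30 = 2:20 PM UTC on Jun 3.
Add 15 hours leg 1 → 5:20 AM UTC (Jun 4).
Add 3 hours 15 minutes layover in Marrick → 8:35 AM UTC.
Add 12 hours 3 minutes leg 2 → 8:38 PM UTC.
Add 7 hours and 21 minutes layover in Osaka → 3:59 AM UTC (Jun 5).
Add 15 hours 8 minutes leg 3 → 7:07 PM UTC.
Greywater is UTC+7:00, so local arrival = 7:07 PM + 7:00 = 2:07 AM on Jun 6.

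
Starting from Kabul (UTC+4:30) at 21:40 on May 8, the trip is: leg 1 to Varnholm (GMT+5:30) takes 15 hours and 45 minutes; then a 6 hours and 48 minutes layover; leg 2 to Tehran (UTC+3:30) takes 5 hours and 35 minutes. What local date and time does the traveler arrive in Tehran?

00:48 on May 10

Convert departure to UTC: 21:40 − 4:30 = 17:10 UTC on May 8.
Add 15 hours and 45 minutes leg 1 → 08:55 UTC (May 9).
Add 6 hours 48 minutes layover in Varnholm → 15:43 UTC.
Add 5 hours 35 minutes leg 2 → 21:18 UTC.
Tehran is UTC+3:30, so local arrival = 21:18 + 3:30 = 00:48 on May 10.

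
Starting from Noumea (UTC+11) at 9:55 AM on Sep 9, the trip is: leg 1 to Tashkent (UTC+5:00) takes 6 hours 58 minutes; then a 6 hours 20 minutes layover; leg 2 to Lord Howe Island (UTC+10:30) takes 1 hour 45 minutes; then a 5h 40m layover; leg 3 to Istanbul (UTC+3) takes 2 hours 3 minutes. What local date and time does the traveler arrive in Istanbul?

12:41 AM on Sep 10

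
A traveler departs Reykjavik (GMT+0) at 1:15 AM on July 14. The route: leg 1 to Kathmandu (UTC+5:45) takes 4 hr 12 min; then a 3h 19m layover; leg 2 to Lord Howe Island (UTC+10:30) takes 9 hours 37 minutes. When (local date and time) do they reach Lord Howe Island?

4:53 AM on July 15

Reykjavik is at UTC+0, so departure is already 1:15 AM UTC on Jul 14.
Add 4 hours and 12 minutes leg 1 → 5:27 AM UTC.
Add 3 hours and 19 minutes layover in Kathmandu → 8:46 AM UTC.
Add 9 hours and 37 minutes leg 2 → 6:23 PM UTC.
Lord Howe Island is UTC+10:30, so local arrival = 6:23 PM + 10:30 = 4:53 AM on Jul 15.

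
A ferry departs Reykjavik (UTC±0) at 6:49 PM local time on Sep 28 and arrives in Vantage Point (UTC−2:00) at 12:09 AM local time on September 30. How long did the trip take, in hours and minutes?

Vantage Point is 2:00 behind Reykjavik.
Clock-face elapsed time (ignoring zones) is 29 hours 20 minutes.
Actual elapsed = 29 hours 20 minutes + 2:00 = 31 hours 20 minutes.

31 hours 20 minutes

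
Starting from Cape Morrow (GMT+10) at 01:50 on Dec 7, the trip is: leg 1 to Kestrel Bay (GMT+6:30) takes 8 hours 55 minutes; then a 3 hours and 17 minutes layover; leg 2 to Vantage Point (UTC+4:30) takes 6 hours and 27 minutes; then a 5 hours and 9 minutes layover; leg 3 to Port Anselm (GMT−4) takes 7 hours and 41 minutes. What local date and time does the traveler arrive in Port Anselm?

19:19 on December 7

Convert departure to UTC: 01:50 − 10:00 = 15:50 UTC on Dec 6.
Add 8 hours and 55 minutes leg 1 → 00:45 UTC (Dec 7).
Add 3 hours 17 minutes layover in Kestrel Bay → 04:02 UTC.
Add 6 hours and 27 minutes leg 2 → 10:29 UTC.
Add 5 hours and 9 minutes layover in Vantage Point → 15:38 UTC.
Add 7 hours and 41 minutes leg 3 → 23:19 UTC.
Port Anselm is UTC−4:00, so local arrival = 23:19 − 4:00 = 19:19 on Dec 7.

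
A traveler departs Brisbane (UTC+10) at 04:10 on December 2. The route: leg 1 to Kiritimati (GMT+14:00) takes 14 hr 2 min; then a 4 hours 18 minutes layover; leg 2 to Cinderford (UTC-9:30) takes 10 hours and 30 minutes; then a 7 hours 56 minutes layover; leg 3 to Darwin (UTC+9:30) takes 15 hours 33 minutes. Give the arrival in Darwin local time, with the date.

07:59 on December 4

Convert departure to UTC: 04:10 − 10:00 = 18:10 UTC on Dec 1.
Add 14 hours 2 minutes leg 1 → 08:12 UTC (Dec 2).
Add 4 hours 18 minutes layover in Kiritimati → 12:30 UTC.
Add 10 hours 30 minutes leg 2 → 23:00 UTC.
Add 7 hours 56 minutes layover in Cinderford → 06:56 UTC (Dec 3).
Add 15 hours and 33 minutes leg 3 → 22:29 UTC.
Darwin is UTC+9:30, so local arrival = 22:29 + 9:30 = 07:59 on Dec 4.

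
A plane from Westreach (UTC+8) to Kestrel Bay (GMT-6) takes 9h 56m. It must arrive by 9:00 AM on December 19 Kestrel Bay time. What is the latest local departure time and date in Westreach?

1:04 PM on December 19

Target arrival in UTC: 9:00 AM + 6:00 = 3:00 PM on Dec 19.
Subtract 9 hours 56 minutes → departure 5:04 AM UTC on Dec 19.
Westreach is UTC+8:00: 5:04 AM + 8:00 = 1:04 PM on Dec 19.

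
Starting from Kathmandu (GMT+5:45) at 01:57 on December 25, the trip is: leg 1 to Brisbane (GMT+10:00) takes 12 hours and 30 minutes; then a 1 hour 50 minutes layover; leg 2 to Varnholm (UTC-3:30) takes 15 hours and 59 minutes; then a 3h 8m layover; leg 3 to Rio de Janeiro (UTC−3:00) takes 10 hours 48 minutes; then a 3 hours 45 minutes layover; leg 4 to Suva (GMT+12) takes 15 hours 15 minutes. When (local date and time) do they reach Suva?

23:27 on December 27

Convert departure to UTC: 01:57 − 5:45 = 20:12 UTC on Dec 24.
Add 12 hours 30 minutes leg 1 → 08:42 UTC (Dec 25).
Add 1 hour 50 minutes layover in Brisbane → 10:32 UTC.
Add 15 hours 59 minutes leg 2 → 02:31 UTC (Dec 26).
Add 3 hours 8 minutes layover in Varnholm → 05:39 UTC.
Add 10 hours 48 minutes leg 3 → 16:27 UTC.
Add 3 hours 45 minutes layover in Rio de Janeiro → 20:12 UTC.
Add 15 hours 15 minutes leg 4 → 11:27 UTC (Dec 27).
Suva is UTC+12:00, so local arrival = 11:27 + 12:00 = 23:27 on Dec 27.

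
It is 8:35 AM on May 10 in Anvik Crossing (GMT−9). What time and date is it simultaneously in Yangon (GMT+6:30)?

In UTC: 8:35 AM + 9:00 = 5:35 PM on May 10.
Yangon is UTC+6:30: 5:35 PM + 6:30 = 12:05 AM on May 11.

12:05 AM on May 11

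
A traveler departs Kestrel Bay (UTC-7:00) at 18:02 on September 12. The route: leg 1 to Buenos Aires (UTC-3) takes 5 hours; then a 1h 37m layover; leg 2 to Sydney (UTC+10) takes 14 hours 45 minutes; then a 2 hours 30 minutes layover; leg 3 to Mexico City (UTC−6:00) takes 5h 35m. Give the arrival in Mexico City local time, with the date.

Convert departure to UTC: 18:02 + 7:00 = 01:02 UTC on Sep 13.
Add 5 hours leg 1 → 06:02 UTC.
Add 1 hour 37 minutes layover in Buenos Aires → 07:39 UTC.
Add 14 hours 45 minutes leg 2 → 22:24 UTC.
Add 2 hours 30 minutes layover in Sydney → 00:54 UTC (Sep 14).
Add 5 hours 35 minutes leg 3 → 06:29 UTC.
Mexico City is UTC−6:00, so local arrival = 06:29 − 6:00 = 00:29 on Sep 14.

00:29 on Sep 14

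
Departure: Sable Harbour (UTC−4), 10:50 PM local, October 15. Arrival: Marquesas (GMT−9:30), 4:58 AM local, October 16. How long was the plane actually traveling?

11 hours 38 minutes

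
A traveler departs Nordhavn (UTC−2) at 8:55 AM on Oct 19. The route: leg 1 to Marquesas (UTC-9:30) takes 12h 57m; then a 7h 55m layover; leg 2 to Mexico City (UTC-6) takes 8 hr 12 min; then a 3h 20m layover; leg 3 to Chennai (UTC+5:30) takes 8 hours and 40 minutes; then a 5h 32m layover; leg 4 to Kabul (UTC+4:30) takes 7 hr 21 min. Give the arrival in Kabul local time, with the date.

9:22 PM on October 21

Convert departure to UTC: 8:55 AM + 2:00 = 10:55 AM UTC on Oct 19.
Add 12 hours and 57 minutes leg 1 → 11:52 PM UTC.
Add 7 hours and 55 minutes layover in Marquesas → 7:47 AM UTC (Oct 20).
Add 8 hours 12 minutes leg 2 → 3:59 PM UTC.
Add 3 hours and 20 minutes layover in Mexico City → 7:19 PM UTC.
Add 8 hours and 40 minutes leg 3 → 3:59 AM UTC (Oct 21).
Add 5 hours and 32 minutes layover in Chennai → 9:31 AM UTC.
Add 7 hours and 21 minutes leg 4 → 4:52 PM UTC.
Kabul is UTC+4:30, so local arrival = 4:52 PM + 4:30 = 9:22 PM on Oct 21.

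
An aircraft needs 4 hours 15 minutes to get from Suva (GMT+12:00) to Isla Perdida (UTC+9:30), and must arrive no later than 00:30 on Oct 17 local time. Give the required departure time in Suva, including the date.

22:45 on October 16

Target arrival in UTC: 00:30 − 9:30 = 15:00 on Oct 16.
Subtract 4 hours 15 minutes → departure 10:45 UTC on Oct 16.
Suva is UTC+12:00: 10:45 + 12:00 = 22:45 on Oct 16.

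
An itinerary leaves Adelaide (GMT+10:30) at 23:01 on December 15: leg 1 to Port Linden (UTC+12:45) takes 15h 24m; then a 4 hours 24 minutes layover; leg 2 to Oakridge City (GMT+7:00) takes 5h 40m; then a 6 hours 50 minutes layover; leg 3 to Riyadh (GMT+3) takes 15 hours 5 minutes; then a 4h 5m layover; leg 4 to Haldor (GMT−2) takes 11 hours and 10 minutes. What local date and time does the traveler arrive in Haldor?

01:09 on December 18

Convert departure to UTC: 23:01 − 10:30 = 12:31 UTC on Dec 15.
Add 15 hours and 24 minutes leg 1 → 03:55 UTC (Dec 16).
Add 4 hours and 24 minutes layover in Port Linden → 08:19 UTC.
Add 5 hours and 40 minutes leg 2 → 13:59 UTC.
Add 6 hours and 50 minutes layover in Oakridge City → 20:49 UTC.
Add 15 hours 5 minutes leg 3 → 11:54 UTC (Dec 17).
Add 4 hours 5 minutes layover in Riyadh → 15:59 UTC.
Add 11 hours 10 minutes leg 4 → 03:09 UTC (Dec 18).
Haldor is UTC−2:00, so local arrival = 03:09 − 2:00 = 01:09 on Dec 18.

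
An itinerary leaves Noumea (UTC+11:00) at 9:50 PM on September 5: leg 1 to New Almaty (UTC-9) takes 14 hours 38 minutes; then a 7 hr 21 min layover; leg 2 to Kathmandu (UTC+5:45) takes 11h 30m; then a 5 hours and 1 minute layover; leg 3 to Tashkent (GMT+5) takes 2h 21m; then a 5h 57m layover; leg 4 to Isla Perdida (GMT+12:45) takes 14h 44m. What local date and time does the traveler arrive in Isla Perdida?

1:07 PM on Sep 8

Convert departure to UTC: 9:50 PM − 11:00 = 10:50 AM UTC on Sep 5.
Add 14 hours 38 minutes leg 1 → 1:28 AM UTC (Sep 6).
Add 7 hours and 21 minutes layover in New Almaty → 8:49 AM UTC.
Add 11 hours 30 minutes leg 2 → 8:19 PM UTC.
Add 5 hours and 1 minute layover in Kathmandu → 1:20 AM UTC (Sep 7).
Add 2 hours 21 minutes leg 3 → 3:41 AM UTC.
Add 5 hours 57 minutes layover in Tashkent → 9:38 AM UTC.
Add 14 hours 44 minutes leg 4 → 12:22 AM UTC (Sep 8).
Isla Perdida is UTC+12:45, so local arrival = 12:22 AM + 12:45 = 1:07 PM on Sep 8.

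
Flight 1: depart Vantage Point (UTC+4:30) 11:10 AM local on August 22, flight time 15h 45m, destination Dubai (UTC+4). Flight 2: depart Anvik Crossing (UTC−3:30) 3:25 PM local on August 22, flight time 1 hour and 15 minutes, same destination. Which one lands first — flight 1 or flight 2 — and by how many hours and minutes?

the second, by 2 hours 15 minutes

Flight 1 in UTC: 11:10 AM − 4:30 = 6:40 AM on Aug 22.
+15 hours and 45 minutes → arrive 10:25 PM UTC on Aug 22.
Flight 2 in UTC: 3:25 PM + 3:30 = 6:55 PM on Aug 22.
+1 hour and 15 minutes → arrive 8:10 PM UTC on Aug 22.
Flight 2 lands earlier by 2 hours 15 minutes.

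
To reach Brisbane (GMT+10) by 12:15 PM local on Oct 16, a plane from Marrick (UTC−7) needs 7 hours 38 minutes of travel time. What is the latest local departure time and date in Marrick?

Target arrival in UTC: 12:15 PM − 10:00 = 2:15 AM on Oct 16.
Subtract 7 hours and 38 minutes → departure 6:37 PM UTC on Oct 15.
Marrick is UTC−7:00: 6:37 PM − 7:00 = 11:37 AM on Oct 15.

11:37 AM on October 15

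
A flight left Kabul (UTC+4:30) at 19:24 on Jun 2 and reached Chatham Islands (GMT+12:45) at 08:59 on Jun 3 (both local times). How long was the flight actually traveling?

Departure in UTC: 19:24 − 4:30 = 14:54 on Jun 2.
Arrival in UTC: 08:59 − 12:45 = 20:14 on Jun 2.
Elapsed = 20:14 − 14:54 = 5 hours 20 minutes.

5 hours 20 minutes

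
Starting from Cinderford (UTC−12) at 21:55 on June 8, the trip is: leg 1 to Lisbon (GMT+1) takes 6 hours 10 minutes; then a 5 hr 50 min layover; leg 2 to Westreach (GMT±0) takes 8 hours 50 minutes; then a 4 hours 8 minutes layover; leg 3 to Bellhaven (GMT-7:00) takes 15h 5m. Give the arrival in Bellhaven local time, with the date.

18:58 on June 10

Convert departure to UTC: 21:55 + 12:00 = 09:55 UTC on Jun 9.
Add 6 hours and 10 minutes leg 1 → 16:05 UTC.
Add 5 hours 50 minutes layover in Lisbon → 21:55 UTC.
Add 8 hours and 50 minutes leg 2 → 06:45 UTC (Jun 10).
Add 4 hours and 8 minutes layover in Westreach → 10:53 UTC.
Add 15 hours 5 minutes leg 3 → 01:58 UTC (Jun 11).
Bellhaven is UTC−7:00, so local arrival = 01:58 − 7:00 = 18:58 on Jun 10.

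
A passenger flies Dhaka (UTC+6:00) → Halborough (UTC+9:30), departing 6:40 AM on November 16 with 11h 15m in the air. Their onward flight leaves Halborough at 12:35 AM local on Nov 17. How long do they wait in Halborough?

Convert departure to UTC: 6:40 AM − 6:00 = 12:40 AM UTC on Nov 16.
Add 11 hours 15 minutes flight time → 11:55 AM UTC.
Halborough is UTC+9:30, so local arrival = 11:55 AM + 9:30 = 9:25 PM on Nov 16.
Layover = 12:35 AM − 9:25 PM (+1 day) = 3 hours 10 minutes.

3 hours 10 minutes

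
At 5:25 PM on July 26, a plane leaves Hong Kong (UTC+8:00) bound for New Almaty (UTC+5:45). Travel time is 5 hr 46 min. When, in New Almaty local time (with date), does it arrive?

8:56 PM on Jul 26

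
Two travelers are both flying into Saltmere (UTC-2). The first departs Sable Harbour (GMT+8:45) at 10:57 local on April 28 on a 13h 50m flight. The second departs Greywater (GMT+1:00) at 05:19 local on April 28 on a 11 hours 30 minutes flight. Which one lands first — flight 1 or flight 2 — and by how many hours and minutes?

the second, by 13 minutes

Flight 1 in UTC: 10:57 − 8:45 = 02:12 on Apr 28.
+13 hours and 50 minutes → arrive 16:02 UTC on Apr 28.
Flight 2 in UTC: 05:19 − 1:00 = 04:19 on Apr 28.
+11 hours and 30 minutes → arrive 15:49 UTC on Apr 28.
Flight 2 lands earlier by 13 minutes.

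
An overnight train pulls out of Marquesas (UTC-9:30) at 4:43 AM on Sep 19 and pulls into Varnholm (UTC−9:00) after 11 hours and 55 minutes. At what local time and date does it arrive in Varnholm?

5:08 PM on September 19

Convert departure to UTC: 4:43 AM + 9:30 = 2:13 PM UTC on Sep 19.
Add 11 hours 55 minutes travel time → 2:08 AM UTC (Sep 20).
Varnholm is UTC−9:00, so local arrival = 2:08 AM − 9:00 = 5:08 PM on Sep 19.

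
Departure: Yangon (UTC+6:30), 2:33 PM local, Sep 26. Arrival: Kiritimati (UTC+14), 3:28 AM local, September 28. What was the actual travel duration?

29 hours 25 minutes

Departure in UTC: 2:33 PM − 6:30 = 8:03 AM on Sep 26.
Arrival in UTC: 3:28 AM − 14:00 = 1:28 PM on Sep 27.
Elapsed = 1:28 PM − 8:03 AM (+1 day) = 29 hours 25 minutes.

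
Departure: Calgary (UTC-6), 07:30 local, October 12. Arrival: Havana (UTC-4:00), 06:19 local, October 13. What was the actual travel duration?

Departure in UTC: 07:30 + 6:00 = 13:30 on Oct 12.
Arrival in UTC: 06:19 + 4:00 = 10:19 on Oct 13.
Elapsed = 10:19 − 13:30 (+1 day) = 20 hours 49 minutes.

20 hours 49 minutes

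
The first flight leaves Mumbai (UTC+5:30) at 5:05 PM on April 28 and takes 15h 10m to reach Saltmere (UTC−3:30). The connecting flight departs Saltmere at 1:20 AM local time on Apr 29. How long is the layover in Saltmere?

Convert departure to UTC: 5:05 PM − 5:30 = 11:35 AM UTC on Apr 28.
Add 15 hours and 10 minutes flight time → 2:45 AM UTC (Apr 29).
Saltmere is UTC−3:30, so local arrival = 2:45 AM − 3:30 = 11:15 PM on Apr 28.
Layover = 1:20 AM − 11:15 PM (+1 day) = 2 hours 5 minutes.

2 hours 5 minutes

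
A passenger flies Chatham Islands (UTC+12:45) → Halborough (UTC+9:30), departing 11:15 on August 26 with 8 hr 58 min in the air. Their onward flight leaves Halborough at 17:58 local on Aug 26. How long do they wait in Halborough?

Convert departure to UTC: 11:15 − 12:45 = 22:30 UTC on Aug 25.
Add 8 hours and 58 minutes flight time → 07:28 UTC (Aug 26).
Halborough is UTC+9:30, so local arrival = 07:28 + 9:30 = 16:58 on Aug 26.
Layover = 17:58 − 16:58 = 1 hour.

1 hour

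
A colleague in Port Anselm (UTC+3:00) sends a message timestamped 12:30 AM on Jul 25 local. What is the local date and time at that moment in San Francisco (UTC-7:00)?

2:30 PM on July 24

In UTC: 12:30 AM − 3:00 = 9:30 PM on Jul 24.
San Francisco is UTC−7:00: 9:30 PM − 7:00 = 2:30 PM on Jul 24.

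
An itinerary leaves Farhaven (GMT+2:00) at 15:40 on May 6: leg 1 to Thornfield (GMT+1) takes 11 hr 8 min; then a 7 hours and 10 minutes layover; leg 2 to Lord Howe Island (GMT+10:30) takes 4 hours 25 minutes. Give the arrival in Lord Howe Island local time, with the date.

22:53 on May 7

Convert departure to UTC: 15:40 − 2:00 = 13:40 UTC on May 6.
Add 11 hours and 8 minutes leg 1 → 00:48 UTC (May 7).
Add 7 hours and 10 minutes layover in Thornfield → 07:58 UTC.
Add 4 hours 25 minutes leg 2 → 12:23 UTC.
Lord Howe Island is UTC+10:30, so local arrival = 12:23 + 10:30 = 22:53 on May 7.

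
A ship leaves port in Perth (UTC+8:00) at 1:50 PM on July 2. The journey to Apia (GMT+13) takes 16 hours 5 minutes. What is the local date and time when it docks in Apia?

Convert departure to UTC: 1:50 PM − 8:00 = 5:50 AM UTC on Jul 2.
Add 16 hours and 5 minutes travel time → 9:55 PM UTC.
Apia is UTC+13:00, so local arrival = 9:55 PM + 13:00 = 10:55 AM on Jul 3.

10:55 AM on July 3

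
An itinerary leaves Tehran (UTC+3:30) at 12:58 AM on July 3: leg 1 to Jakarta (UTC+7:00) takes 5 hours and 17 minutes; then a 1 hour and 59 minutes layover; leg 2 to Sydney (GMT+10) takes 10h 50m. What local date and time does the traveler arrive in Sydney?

Convert departure to UTC: 12:58 AM − 3:30 = 9:28 PM UTC on Jul 2.
Add 5 hours 17 minutes leg 1 → 2:45 AM UTC (Jul 3).
Add 1 hour 59 minutes layover in Jakarta → 4:44 AM UTC.
Add 10 hours 50 minutes leg 2 → 3:34 PM UTC.
Sydney is UTC+10:00, so local arrival = 3:34 PM + 10:00 = 1:34 AM on Jul 4.

1:34 AM on July 4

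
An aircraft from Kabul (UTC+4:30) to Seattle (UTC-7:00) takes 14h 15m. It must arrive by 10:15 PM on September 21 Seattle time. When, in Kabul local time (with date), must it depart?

Target arrival in UTC: 10:15 PM + 7:00 = 5:15 AM on Sep 22.
Subtract 14 hours and 15 minutes → departure 3:00 PM UTC on Sep 21.
Kabul is UTC+4:30: 3:00 PM + 4:30 = 7:30 PM on Sep 21.

7:30 PM on September 21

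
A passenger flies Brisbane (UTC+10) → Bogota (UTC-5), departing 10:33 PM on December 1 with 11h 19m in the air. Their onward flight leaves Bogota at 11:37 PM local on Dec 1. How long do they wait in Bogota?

4 hours 45 minutes

Convert departure to UTC: 10:33 PM − 10:00 = 12:33 PM UTC on Dec 1.
Add 11 hours 19 minutes flight time → 11:52 PM UTC.
Bogota is UTC−5:00, so local arrival = 11:52 PM − 5:00 = 6:52 PM on Dec 1.
Layover = 11:37 PM − 6:52 PM = 4 hours 45 minutes.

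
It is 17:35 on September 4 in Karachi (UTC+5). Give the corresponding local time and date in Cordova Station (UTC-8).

In UTC: 17:35 − 5:00 = 12:35 on Sep 4.
Cordova Station is UTC−8:00: 12:35 − 8:00 = 04:35 on Sep 4.

04:35 on September 4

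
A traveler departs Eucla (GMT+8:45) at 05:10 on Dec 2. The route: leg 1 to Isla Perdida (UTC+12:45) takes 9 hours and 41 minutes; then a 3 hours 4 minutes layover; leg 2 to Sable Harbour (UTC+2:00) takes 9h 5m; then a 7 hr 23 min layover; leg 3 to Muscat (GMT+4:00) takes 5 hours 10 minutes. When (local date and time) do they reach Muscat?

10:48 on Dec 3

Convert departure to UTC: 05:10 − 8:45 = 20:25 UTC on Dec 1.
Add 9 hours and 41 minutes leg 1 → 06:06 UTC (Dec 2).
Add 3 hours 4 minutes layover in Isla Perdida → 09:10 UTC.
Add 9 hours and 5 minutes leg 2 → 18:15 UTC.
Add 7 hours 23 minutes layover in Sable Harbour → 01:38 UTC (Dec 3).
Add 5 hours 10 minutes leg 3 → 06:48 UTC.
Muscat is UTC+4:00, so local arrival = 06:48 + 4:00 = 10:48 on Dec 3.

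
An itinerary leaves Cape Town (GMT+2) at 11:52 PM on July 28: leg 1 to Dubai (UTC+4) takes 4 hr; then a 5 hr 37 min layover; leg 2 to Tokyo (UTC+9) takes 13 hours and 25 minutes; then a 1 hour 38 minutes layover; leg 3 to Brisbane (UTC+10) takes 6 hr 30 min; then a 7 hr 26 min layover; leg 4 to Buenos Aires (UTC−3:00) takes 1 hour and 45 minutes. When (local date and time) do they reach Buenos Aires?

Convert departure to UTC: 11:52 PM − 2:00 = 9:52 PM UTC on Jul 28.
Add 4 hours leg 1 → 1:52 AM UTC (Jul 29).
Add 5 hours and 37 minutes layover in Dubai → 7:29 AM UTC.
Add 13 hours and 25 minutes leg 2 → 8:54 PM UTC.
Add 1 hour 38 minutes layover in Tokyo → 10:32 PM UTC.
Add 6 hours and 30 minutes leg 3 → 5:02 AM UTC (Jul 30).
Add 7 hours 26 minutes layover in Brisbane → 12:28 PM UTC.
Add 1 hour 45 minutes leg 4 → 2:13 PM UTC.
Buenos Aires is UTC−3:00, so local arrival = 2:13 PM − 3:00 = 11:13 AM on Jul 30.

11:13 AM on July 30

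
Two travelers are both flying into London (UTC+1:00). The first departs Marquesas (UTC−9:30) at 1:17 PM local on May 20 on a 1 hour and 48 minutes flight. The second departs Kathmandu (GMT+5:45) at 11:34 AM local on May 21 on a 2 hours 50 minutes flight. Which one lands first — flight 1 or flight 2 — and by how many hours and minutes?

the first, by 8 hours 4 minutes

Flight 1 in UTC: 1:17 PM + 9:30 = 10:47 PM on May 20.
+1 hour 48 minutes → arrive 12:35 AM UTC on May 21.
Flight 2 in UTC: 11:34 AM − 5:45 = 5:49 AM on May 21.
+2 hours 50 minutes → arrive 8:39 AM UTC on May 21.
Flight 1 lands earlier by 8 hours 4 minutes.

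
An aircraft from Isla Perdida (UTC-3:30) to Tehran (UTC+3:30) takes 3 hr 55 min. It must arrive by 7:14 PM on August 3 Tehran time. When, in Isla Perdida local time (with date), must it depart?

Target arrival in UTC: 7:14 PM − 3:30 = 3:44 PM on Aug 3.
Subtract 3 hours 55 minutes → departure 11:49 AM UTC on Aug 3.
Isla Perdida is UTC−3:30: 11:49 AM − 3:30 = 8:19 AM on Aug 3.

8:19 AM on August 3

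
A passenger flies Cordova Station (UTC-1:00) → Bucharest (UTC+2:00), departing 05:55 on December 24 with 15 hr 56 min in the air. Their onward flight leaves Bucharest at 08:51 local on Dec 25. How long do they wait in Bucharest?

Convert departure to UTC: 05:55 + 1:00 = 06:55 UTC on Dec 24.
Add 15 hours and 56 minutes flight time → 22:51 UTC.
Bucharest is UTC+2:00, so local arrival = 22:51 + 2:00 = 00:51 on Dec 25.
Layover = 08:51 − 00:51 = 8 hours.

8 hours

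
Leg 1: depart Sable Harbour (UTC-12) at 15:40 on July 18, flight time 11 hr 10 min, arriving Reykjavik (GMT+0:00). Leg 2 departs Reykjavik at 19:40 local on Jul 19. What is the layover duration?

Convert departure to UTC: 15:40 + 12:00 = 03:40 UTC on Jul 19.
Add 11 hours and 10 minutes flight time → 14:50 UTC.
Reykjavik is UTC+0, so local arrival is the same: 14:50 on Jul 19.
Layover = 19:40 − 14:50 = 4 hours 50 minutes.

4 hours 50 minutes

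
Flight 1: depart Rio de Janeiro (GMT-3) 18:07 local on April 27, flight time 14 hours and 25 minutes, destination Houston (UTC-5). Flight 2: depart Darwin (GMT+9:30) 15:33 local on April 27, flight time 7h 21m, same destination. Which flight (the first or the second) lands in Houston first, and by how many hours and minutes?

the second, by 22 hours 8 minutes

Flight 1 in UTC: 18:07 + 3:00 = 21:07 on Apr 27.
+14 hours and 25 minutes → arrive 11:32 UTC on Apr 28.
Flight 2 in UTC: 15:33 − 9:30 = 06:03 on Apr 27.
+7 hours and 21 minutes → arrive 13:24 UTC on Apr 27.
Flight 2 lands earlier by 22 hours 8 minutes.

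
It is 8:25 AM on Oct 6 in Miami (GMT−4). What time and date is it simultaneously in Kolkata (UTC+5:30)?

5:55 PM on October 6

In UTC: 8:25 AM + 4:00 = 12:25 PM on Oct 6.
Kolkata is UTC+5:30: 12:25 PM + 5:30 = 5:55 PM on Oct 6.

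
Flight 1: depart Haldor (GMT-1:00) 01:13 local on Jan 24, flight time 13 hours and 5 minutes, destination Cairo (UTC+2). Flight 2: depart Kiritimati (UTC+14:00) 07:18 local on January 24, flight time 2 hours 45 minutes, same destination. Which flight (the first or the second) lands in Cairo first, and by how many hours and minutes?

the second, by 19 hours 15 minutes

Flight 1 in UTC: 01:13 + 1:00 = 02:13 on Jan 24.
+13 hours and 5 minutes → arrive 15:18 UTC on Jan 24.
Flight 2 in UTC: 07:18 − 14:00 = 17:18 on Jan 23.
+2 hours and 45 minutes → arrive 20:03 UTC on Jan 23.
Flight 2 lands earlier by 19 hours 15 minutes.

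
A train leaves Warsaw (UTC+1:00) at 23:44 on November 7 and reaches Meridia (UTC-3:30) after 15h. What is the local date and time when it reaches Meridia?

10:14 on November 8

Convert departure to UTC: 23:44 − 1:00 = 22:44 UTC on Nov 7.
Add 15 hours travel time → 13:44 UTC (Nov 8).
Meridia is UTC−3:30, so local arrival = 13:44 − 3:30 = 10:14 on Nov 8.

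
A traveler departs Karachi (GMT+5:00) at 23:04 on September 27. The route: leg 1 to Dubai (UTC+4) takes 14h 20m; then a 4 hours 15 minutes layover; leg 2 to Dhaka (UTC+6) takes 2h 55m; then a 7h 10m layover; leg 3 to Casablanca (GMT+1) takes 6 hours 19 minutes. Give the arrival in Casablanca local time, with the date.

Convert departure to UTC: 23:04 − 5:00 = 18:04 UTC on Sep 27.
Add 14 hours 20 minutes leg 1 → 08:24 UTC (Sep 28).
Add 4 hours 15 minutes layover in Dubai → 12:39 UTC.
Add 2 hours 55 minutes leg 2 → 15:34 UTC.
Add 7 hours and 10 minutes layover in Dhaka → 22:44 UTC.
Add 6 hours and 19 minutes leg 3 → 05:03 UTC (Sep 29).
Casablanca is UTC+1:00, so local arrival = 05:03 + 1:00 = 06:03 on Sep 29.

06:03 on September 29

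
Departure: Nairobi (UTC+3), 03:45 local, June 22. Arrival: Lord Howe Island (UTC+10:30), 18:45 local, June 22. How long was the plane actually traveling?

7 hours 30 minutes

Lord Howe Island is 7:30 ahead of Nairobi.
Clock-face elapsed time (ignoring zones) is 15 hours.
Actual elapsed = 15 hours − 7:30 = 7 hours 30 minutes.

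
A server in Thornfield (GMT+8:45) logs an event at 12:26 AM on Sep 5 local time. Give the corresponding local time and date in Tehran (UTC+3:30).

7:11 PM on Sep 4

In UTC: 12:26 AM − 8:45 = 3:41 PM on Sep 4.
Tehran is UTC+3:30: 3:41 PM + 3:30 = 7:11 PM on Sep 4.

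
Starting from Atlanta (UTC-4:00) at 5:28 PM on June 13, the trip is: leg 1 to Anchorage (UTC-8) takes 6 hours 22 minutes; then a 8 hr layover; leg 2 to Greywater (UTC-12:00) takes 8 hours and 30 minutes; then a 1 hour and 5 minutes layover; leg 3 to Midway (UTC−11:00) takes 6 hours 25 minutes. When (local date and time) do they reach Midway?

4:50 PM on June 14

Convert departure to UTC: 5:28 PM + 4:00 = 9:28 PM UTC on Jun 13.
Add 6 hours 22 minutes leg 1 → 3:50 AM UTC (Jun 14).
Add 8 hours layover in Anchorage → 11:50 AM UTC.
Add 8 hours and 30 minutes leg 2 → 8:20 PM UTC.
Add 1 hour and 5 minutes layover in Greywater → 9:25 PM UTC.
Add 6 hours 25 minutes leg 3 → 3:50 AM UTC (Jun 15).
Midway is UTC−11:00, so local arrival = 3:50 AM − 11:00 = 4:50 PM on Jun 14.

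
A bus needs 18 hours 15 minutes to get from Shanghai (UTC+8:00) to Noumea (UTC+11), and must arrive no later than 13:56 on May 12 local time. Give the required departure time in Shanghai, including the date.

Target arrival in UTC: 13:56 − 11:00 = 02:56 on May 12.
Subtract 18 hours and 15 minutes → departure 08:41 UTC on May 11.
Shanghai is UTC+8:00: 08:41 + 8:00 = 16:41 on May 11.

16:41 on May 11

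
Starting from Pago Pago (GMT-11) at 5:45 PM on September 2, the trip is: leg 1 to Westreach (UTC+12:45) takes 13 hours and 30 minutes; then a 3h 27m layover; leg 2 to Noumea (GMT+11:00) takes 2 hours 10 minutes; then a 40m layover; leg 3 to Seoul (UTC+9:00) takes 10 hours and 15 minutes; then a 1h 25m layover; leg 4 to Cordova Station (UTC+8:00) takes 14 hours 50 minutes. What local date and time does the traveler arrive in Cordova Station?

11:02 AM on September 5

Convert departure to UTC: 5:45 PM + 11:00 = 4:45 AM UTC on Sep 3.
Add 13 hours and 30 minutes leg 1 → 6:15 PM UTC.
Add 3 hours and 27 minutes layover in Westreach → 9:42 PM UTC.
Add 2 hours and 10 minutes leg 2 → 11:52 PM UTC.
Add 40 minutes layover in Noumea → 12:32 AM UTC (Sep 4).
Add 10 hours 15 minutes leg 3 → 10:47 AM UTC.
Add 1 hour 25 minutes layover in Seoul → 12:12 PM UTC.
Add 14 hours 50 minutes leg 4 → 3:02 AM UTC (Sep 5).
Cordova Station is UTC+8:00, so local arrival = 3:02 AM + 8:00 = 11:02 AM on Sep 5.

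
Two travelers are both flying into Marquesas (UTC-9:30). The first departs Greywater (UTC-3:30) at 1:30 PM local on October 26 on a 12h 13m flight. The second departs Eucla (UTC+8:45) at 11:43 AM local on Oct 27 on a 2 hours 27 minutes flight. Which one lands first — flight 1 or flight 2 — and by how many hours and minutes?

the first, by 12 minutes

Flight 1 in UTC: 1:30 PM + 3:30 = 5:00 PM on Oct 26.
+12 hours and 13 minutes → arrive 5:13 AM UTC on Oct 27.
Flight 2 in UTC: 11:43 AM − 8:45 = 2:58 AM on Oct 27.
+2 hours 27 minutes → arrive 5:25 AM UTC on Oct 27.
Flight 1 lands earlier by 12 minutes.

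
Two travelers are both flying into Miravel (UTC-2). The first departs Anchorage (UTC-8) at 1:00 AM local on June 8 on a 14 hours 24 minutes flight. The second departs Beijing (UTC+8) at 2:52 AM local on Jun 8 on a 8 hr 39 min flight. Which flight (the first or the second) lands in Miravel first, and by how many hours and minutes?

the second, by 19 hours 53 minutes

Flight 1 in UTC: 1:00 AM + 8:00 = 9:00 AM on Jun 8.
+14 hours 24 minutes → arrive 11:24 PM UTC on Jun 8.
Flight 2 in UTC: 2:52 AM − 8:00 = 6:52 PM on Jun 7.
+8 hours 39 minutes → arrive 3:31 AM UTC on Jun 8.
Flight 2 lands earlier by 19 hours 53 minutes.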